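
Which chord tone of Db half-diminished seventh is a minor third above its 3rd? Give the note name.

Abb

The chord tones of Db half-diminished seventh are Db–Fb–Abb–Cb.
The 3rd is Fb. A minor third above Fb is Abb.
Abb is the chord's 5th.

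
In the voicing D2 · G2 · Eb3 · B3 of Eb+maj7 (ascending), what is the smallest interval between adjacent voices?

perfect fourth

Adjacent intervals: D2→G2 = perfect fourth; G2→Eb3 = minor sixth; Eb3→B3 = augmented fifth.
The smallest is D2 to G2, a perfect fourth (5 semitones).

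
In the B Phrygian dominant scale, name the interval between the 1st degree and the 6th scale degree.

minor 6th

B phrygian dominant: B C D♯ E F♯ G A.
That puts B below G.
From B to G: 8 semitones over a sixth = minor.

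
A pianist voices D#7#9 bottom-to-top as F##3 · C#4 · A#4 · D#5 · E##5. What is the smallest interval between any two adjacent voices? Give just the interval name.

Adjacent intervals: F##3→C#4 = diminished fifth; C#4→A#4 = major sixth; A#4→D#5 = perfect fourth; D#5→E##5 = augmented second.
The smallest is D#5 to E##5, an augmented second (3 semitones).

augmented second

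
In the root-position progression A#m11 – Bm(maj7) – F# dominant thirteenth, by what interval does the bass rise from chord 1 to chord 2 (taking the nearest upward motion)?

The roots are A# and B.
From A# to B: 1 semitone over a second = minor.

minor second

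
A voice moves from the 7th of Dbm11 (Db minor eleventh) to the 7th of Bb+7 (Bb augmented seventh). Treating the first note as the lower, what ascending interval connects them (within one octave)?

major sixth

Dbm11 (Db minor eleventh) has Cb as its 7th, and Bb+7 (Bb augmented seventh) has Ab as its 7th.
From Cb to Ab is 9 semitones, exactly the major sixth.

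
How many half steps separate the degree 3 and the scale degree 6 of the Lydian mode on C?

5

The scale is C D E F♯ G A B.
E up to A is a perfect fourth — 5 semitones.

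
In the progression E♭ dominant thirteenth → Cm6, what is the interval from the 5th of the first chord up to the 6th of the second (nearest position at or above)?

E♭ dominant thirteenth has B♭ as its 5th, and Cm6 has A as its 6th.
B♭ up to A spans 7 letter names and 11 semitones — a major seventh.

major 7th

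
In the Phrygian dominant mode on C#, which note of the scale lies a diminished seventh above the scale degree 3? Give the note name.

D

The scale is C# D E# F# G# A B.
The scale degree 3 is E#; a diminished seventh above that is D — scale degree 2.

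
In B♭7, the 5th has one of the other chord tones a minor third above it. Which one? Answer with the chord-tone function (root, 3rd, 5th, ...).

7th

The chord tones of B♭7 are B♭ D F A♭.
The 5th is F. A minor third above F is A♭.
A♭ is the chord's 7th.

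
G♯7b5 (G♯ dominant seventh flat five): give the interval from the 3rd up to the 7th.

d5

G♯7b5 (G♯ dominant seventh flat five): G♯-B♯-D-F♯.
So we need the interval from B♯ up to F♯.
5 letter names make it a fifth; at 6 semitones (a half step narrower than perfect) the quality is diminished.
That tritone between 3rd and 7th is what gives the dominant seventh its pull toward resolution.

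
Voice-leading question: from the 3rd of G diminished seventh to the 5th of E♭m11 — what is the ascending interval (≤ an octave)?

G diminished seventh has B♭ as its 3rd, and E♭m11 has B♭ as its 5th.
B♭ up to B♭ spans 1 letter names and 0 semitones — a perfect unison.

perfect unison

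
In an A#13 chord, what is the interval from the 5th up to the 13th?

major ninth

A#13 (A# dominant thirteenth) is spelled A#, C##, E#, G#, B#, F##.
So we need the interval from E# up to F##.
Counting 9 letters and 14 half steps from E# gives a major ninth.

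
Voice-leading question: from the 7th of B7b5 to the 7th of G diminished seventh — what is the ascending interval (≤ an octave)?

diminished sixth

The 7th of B7b5 is A; the 7th of G diminished seventh is Fb.
From A to Fb: 7 semitones over a sixth = diminished.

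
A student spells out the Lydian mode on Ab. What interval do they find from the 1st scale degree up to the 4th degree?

A4

Ab lydian: Ab Bb C D Eb F G.
1st scale degree = Ab; degree 4 = D.
4 letter names make it a fourth; at 6 semitones (a half step wider than perfect) the quality is augmented.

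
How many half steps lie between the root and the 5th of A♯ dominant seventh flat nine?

Spelling the chord: A♯ C𝄪 E♯ G♯ B.
A♯ to E♯ is a perfect fifth: 7 semitones.

7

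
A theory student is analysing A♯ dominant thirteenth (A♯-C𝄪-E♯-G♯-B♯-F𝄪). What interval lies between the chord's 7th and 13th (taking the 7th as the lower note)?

major seventh

7th = G♯; 13th = F𝄪.
G♯ up to F𝄪 spans 7 letter names and 11 semitones — a major seventh.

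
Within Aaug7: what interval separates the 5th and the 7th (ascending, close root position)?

A7#5: A-C♯-E♯-G.
So we need the interval from E♯ up to G.
3 letter names make it a third; at 2 semitones (a whole step narrower than major) the quality is diminished.

diminished third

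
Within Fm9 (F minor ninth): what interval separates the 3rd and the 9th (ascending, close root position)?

major seventh

The chord tones of Fm9 are F-Ab-C-Eb-G.
That puts Ab below G.
From Ab to G is 11 semitones, exactly the major seventh.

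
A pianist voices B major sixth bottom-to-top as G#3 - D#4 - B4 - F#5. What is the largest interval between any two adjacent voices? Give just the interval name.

Adjacent intervals: G#3→D#4 = perfect fifth; D#4→B4 = minor sixth; B4→F#5 = perfect fifth.
The largest is D#4 to B4, a minor sixth (8 semitones).

m6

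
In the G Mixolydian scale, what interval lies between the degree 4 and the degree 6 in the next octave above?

Spelling the G Mixolydian scale: G A B C D E F.
That puts C below E.
Counting 10 letters and 16 half steps from C gives a major tenth.

M10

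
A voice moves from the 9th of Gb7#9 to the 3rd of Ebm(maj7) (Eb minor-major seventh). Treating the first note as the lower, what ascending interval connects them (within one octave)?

diminished 7th

The 9th of Gb7#9 is A; the 3rd of Ebm(maj7) (Eb minor-major seventh) is Gb.
From A to Gb: 9 semitones over a seventh = diminished.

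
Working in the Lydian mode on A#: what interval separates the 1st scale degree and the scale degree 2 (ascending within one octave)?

major 2nd

The scale runs A# B# C## D## E# F## G##.
The 1st scale degree is A# and the degree 2 is B#.
From A# to B# is 2 semitones, exactly the major second.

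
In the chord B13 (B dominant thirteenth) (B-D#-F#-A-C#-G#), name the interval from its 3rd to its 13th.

perfect 11th

So we need the interval from D# up to G#.
From D# to G# is 17 semitones, exactly the perfect eleventh.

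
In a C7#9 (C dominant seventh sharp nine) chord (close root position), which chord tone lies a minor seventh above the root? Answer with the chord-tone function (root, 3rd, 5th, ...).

7th

C7#9: C E G Bb D#.
The root is C. A minor seventh above C is Bb.
Bb is the chord's 7th.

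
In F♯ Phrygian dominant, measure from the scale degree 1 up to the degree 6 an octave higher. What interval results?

m13

F♯ phrygian dominant: F♯ G A♯ B C♯ D E.
The scale degree 1 is F♯ and the 6th scale degree (up an octave) is D.
F♯ up to D is 20 semitones, a half step narrower than a major thirteenth, so the interval is minor.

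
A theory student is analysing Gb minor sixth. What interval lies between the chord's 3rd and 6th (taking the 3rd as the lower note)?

Spelling the chord: Gb-Bbb-Db-Eb.
The 3rd is Bbb and the 6th is Eb.
Bbb up to Eb is 6 semitones, a half step wider than a perfect fourth, so the interval is augmented.

augmented fourth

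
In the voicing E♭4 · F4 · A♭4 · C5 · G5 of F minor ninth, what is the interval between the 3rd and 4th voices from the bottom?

Those voices are A♭4 and C5.
A♭ up to C spans 3 letter names and 4 semitones — a major third.

major third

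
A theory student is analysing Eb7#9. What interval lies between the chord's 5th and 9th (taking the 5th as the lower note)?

augmented fifth

Eb dominant seventh sharp nine: Eb-G-Bb-Db-F#.
5th = Bb; 9th = F#.
5 letter names make it a fifth; at 8 semitones (a half step wider than perfect) the quality is augmented.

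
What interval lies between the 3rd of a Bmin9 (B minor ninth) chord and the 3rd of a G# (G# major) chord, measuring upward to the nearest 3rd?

Bmin9 (B minor ninth) has D as its 3rd, and G# (G# major) has B# as its 3rd.
D up to B# is 10 semitones, a half step wider than a major sixth, so the interval is augmented.

A6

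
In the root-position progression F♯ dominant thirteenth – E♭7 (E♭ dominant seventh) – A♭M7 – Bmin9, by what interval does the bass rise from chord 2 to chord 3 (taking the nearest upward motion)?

perfect 4th

The roots are E♭ and A♭.
E♭ up to A♭ spans 4 letter names and 5 semitones — a perfect fourth.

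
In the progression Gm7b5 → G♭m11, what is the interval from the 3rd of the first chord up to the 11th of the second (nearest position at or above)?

minor 2nd

The 3rd of Gm7b5 is B♭; the 11th of G♭m11 is C♭.
2 letter names make it a second; at 1 semitone (a half step narrower than major) the quality is minor.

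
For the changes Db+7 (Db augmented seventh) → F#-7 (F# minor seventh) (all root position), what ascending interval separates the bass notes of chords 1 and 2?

A3

The roots are Db and F#.
From Db to F#: 5 semitones over a third = augmented.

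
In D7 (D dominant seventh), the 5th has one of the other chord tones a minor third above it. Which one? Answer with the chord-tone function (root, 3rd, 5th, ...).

7th

D dominant seventh is spelled D–F#–A–C.
The 5th is A. A minor third above A is C.
C is the chord's 7th.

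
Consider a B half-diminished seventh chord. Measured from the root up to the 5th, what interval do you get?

The chord tones of Bø7 (B half-diminished seventh) are B–D–F–A.
So we need the interval from B up to F.
5 letter names make it a fifth; at 6 semitones (a half step narrower than perfect) the quality is diminished.

d5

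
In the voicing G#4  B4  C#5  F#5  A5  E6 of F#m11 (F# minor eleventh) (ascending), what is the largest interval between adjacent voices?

Adjacent intervals: G#4→B4 = minor third; B4→C#5 = major second; C#5→F#5 = perfect fourth; F#5→A5 = minor third; A5→E6 = perfect fifth.
The largest is A5 to E6, a perfect fifth (7 semitones).

perfect fifth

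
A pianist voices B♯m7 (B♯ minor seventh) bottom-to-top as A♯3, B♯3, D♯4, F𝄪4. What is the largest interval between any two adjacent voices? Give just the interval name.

Adjacent intervals: A♯3→B♯3 = major second; B♯3→D♯4 = minor third; D♯4→F𝄪4 = major third.
The largest is D♯4 to F𝄪4, a major third (4 semitones).

major third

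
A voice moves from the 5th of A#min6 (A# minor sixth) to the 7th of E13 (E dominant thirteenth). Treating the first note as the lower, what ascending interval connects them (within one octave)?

diminished 7th

A#min6 (A# minor sixth) has E# as its 5th, and E13 (E dominant thirteenth) has D as its 7th.
7 letter names make it a seventh; at 9 semitones (a whole step narrower than major) the quality is diminished.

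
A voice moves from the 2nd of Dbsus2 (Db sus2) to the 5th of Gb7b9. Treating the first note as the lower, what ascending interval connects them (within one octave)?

The 2nd of Dbsus2 (Db sus2) is Eb; the 5th of Gb7b9 is Db.
7 letter names make it a seventh; at 10 semitones (a half step narrower than major) the quality is minor.

minor seventh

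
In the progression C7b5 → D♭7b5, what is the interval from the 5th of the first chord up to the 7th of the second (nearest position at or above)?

C7b5 has G♭ as its 5th, and D♭7b5 has C♭ as its 7th.
G♭ up to C♭ spans 4 letter names and 5 semitones — a perfect fourth.

perfect 4th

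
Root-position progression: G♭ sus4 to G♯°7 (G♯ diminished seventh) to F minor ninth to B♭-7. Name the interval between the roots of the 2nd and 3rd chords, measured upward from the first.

The roots are G♯ and F.
7 letter names make it a seventh; at 9 semitones (a whole step narrower than major) the quality is diminished.

diminished 7th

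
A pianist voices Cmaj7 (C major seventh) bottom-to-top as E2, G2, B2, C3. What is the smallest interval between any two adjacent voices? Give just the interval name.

Adjacent intervals: E2→G2 = minor third; G2→B2 = major third; B2→C3 = minor second.
The smallest is B2 to C3, a minor second (1 semitone).

m2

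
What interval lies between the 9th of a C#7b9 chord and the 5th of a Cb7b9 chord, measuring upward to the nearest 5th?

diminished fourth

C#7b9 has D as its 9th, and Cb7b9 has Gb as its 5th.
From D to Gb: 4 semitones over a fourth = diminished.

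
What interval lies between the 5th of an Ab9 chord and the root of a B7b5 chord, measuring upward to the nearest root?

Ab9 has Eb as its 5th, and B7b5 has B as its root.
Eb up to B is 8 semitones, a half step wider than a perfect fifth, so the interval is augmented.

augmented fifth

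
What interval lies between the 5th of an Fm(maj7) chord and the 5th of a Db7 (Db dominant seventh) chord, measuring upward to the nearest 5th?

minor sixth

The 5th of Fm(maj7) is C; the 5th of Db7 (Db dominant seventh) is Ab.
From C to Ab: 8 semitones over a sixth = minor.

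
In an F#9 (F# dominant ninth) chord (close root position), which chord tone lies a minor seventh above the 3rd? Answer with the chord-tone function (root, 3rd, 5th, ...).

9th

The chord tones of F#9 are F#-A#-C#-E-G#.
The 3rd is A#. A minor seventh above A# is G#.
G# is the chord's 9th.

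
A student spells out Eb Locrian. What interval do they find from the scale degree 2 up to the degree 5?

Eb locrian: Eb Fb Gb Ab Bbb Cb Db.
The scale degree 2 is Fb and the degree 5 is Bbb.
Counting 4 letters and 5 half steps from Fb gives a perfect fourth.

perfect fourth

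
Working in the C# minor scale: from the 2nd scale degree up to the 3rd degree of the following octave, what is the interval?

C# natural minor: C# D# E F# G# A B.
The 2nd scale degree is D# and the degree 3 (up an octave) is E.
From D# to E: 13 semitones over a ninth = minor.

m9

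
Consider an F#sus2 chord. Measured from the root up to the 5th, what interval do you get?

The chord tones of F#sus2 are F# G# C#.
The root is F# and the 5th is C#.
From F# to C# is 7 semitones, exactly the perfect fifth.

perfect fifth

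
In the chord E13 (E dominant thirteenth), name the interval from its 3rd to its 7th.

diminished 5th

E13 (E dominant thirteenth): E, G♯, B, D, F♯, C♯.
The 3rd is G♯ and the 7th is D.
G♯ up to D is 6 semitones, a half step narrower than a perfect fifth, so the interval is diminished.
That tritone between 3rd and 7th is what gives the dominant seventh its pull toward resolution.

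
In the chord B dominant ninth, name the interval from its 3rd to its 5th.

m3

The chord tones of B9 (B dominant ninth) are B–D#–F#–A–C#.
3rd = D#; 5th = F#.
3 letter names make it a third; at 3 semitones (a half step narrower than major) the quality is minor.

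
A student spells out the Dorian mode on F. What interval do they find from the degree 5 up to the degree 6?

major second

Spelling the Dorian mode on F: F G Ab Bb C D Eb.
The degree 5 is C and the degree 6 is D.
C up to D spans 2 letter names and 2 semitones — a major second.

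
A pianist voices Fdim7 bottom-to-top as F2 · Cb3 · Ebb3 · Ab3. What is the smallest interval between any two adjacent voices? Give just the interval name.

Adjacent intervals: F2→Cb3 = diminished fifth; Cb3→Ebb3 = minor third; Ebb3→Ab3 = augmented fourth.
The smallest is Cb3 to Ebb3, a minor third (3 semitones).

minor 3rd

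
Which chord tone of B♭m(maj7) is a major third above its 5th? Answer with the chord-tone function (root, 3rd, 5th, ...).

The chord tones of B♭mM7 (B♭ minor-major seventh) are B♭-D♭-F-A.
The 5th is F. A major third above F is A.
A is the chord's 7th.

7th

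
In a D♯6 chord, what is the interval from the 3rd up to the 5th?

minor third

D♯6 is spelled D♯-F𝄪-A♯-B♯.
3rd = F𝄪; 5th = A♯.
3 letter names make it a third; at 3 semitones (a half step narrower than major) the quality is minor.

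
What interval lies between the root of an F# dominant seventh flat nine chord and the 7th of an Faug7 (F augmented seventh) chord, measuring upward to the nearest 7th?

F# dominant seventh flat nine has F# as its root, and Faug7 (F augmented seventh) has Eb as its 7th.
7 letter names make it a seventh; at 9 semitones (a whole step narrower than major) the quality is diminished.

diminished seventh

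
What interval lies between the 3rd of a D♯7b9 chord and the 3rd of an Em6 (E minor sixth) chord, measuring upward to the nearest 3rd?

diminished second

The 3rd of D♯7b9 is F𝄪; the 3rd of Em6 (E minor sixth) is G.
2 letter names make it a second; at 0 semitones (a whole step narrower than major) the quality is diminished.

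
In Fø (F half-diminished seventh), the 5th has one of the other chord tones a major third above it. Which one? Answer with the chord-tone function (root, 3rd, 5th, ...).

7th

Fø7 is spelled F, Ab, Cb, Eb.
The 5th is Cb. A major third above Cb is Eb.
Eb is the chord's 7th.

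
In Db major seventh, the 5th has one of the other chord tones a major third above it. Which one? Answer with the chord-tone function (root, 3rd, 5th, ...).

Spelling the chord: Db-F-Ab-C.
The 5th is Ab. A major third above Ab is C.
C is the chord's 7th.

7th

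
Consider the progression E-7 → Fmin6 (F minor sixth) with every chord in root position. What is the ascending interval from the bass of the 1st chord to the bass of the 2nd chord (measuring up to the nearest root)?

The roots are E and F.
2 letter names make it a second; at 1 semitone (a half step narrower than major) the quality is minor.

minor second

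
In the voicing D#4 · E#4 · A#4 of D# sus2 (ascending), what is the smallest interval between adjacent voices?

Adjacent intervals: D#4→E#4 = major second; E#4→A#4 = perfect fourth.
The smallest is D#4 to E#4, a major second (2 semitones).

major 2nd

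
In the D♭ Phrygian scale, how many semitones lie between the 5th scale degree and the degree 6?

1

The scale is D♭ E𝄫 F♭ G♭ A♭ B𝄫 C♭.
A♭ up to B𝄫 is a minor second — 1 semitone.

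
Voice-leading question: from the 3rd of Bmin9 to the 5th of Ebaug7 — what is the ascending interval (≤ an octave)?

Bmin9 has D as its 3rd, and Ebaug7 has B as its 5th.
From D to B is 9 semitones, exactly the major sixth.

M6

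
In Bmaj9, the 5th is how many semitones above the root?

7

The chord tones of B major ninth are B–D♯–F♯–A♯–C♯.
B to F♯ is a perfect fifth: 7 semitones.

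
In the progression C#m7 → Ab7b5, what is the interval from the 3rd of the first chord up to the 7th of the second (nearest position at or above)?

diminished third

The 3rd of C#m7 is E; the 7th of Ab7b5 is Gb.
3 letter names make it a third; at 2 semitones (a whole step narrower than major) the quality is diminished.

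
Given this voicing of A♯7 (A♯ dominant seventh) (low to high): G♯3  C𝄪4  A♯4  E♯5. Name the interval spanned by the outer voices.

major thirteenth

The outer voices are G♯3 and E♯5.
From G♯ to E♯ is 21 semitones, exactly the major thirteenth.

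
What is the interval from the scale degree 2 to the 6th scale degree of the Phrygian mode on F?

P5

Spelling the Phrygian mode on F: F Gb Ab Bb C Db Eb.
So we need the interval from Gb up to Db.
Gb up to Db spans 5 letter names and 7 semitones — a perfect fifth.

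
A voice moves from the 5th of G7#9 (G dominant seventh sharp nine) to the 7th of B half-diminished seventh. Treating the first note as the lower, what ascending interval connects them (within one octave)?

G7#9 (G dominant seventh sharp nine) has D as its 5th, and B half-diminished seventh has A as its 7th.
D up to A spans 5 letter names and 7 semitones — a perfect fifth.

perfect fifth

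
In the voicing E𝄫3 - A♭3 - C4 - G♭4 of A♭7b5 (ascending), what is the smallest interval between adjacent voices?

Adjacent intervals: E𝄫3→A♭3 = augmented fourth; A♭3→C4 = major third; C4→G♭4 = diminished fifth.
The smallest is A♭3 to C4, a major third (4 semitones).

major third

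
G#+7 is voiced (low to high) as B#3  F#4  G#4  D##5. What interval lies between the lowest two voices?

Those voices are B#3 and F#4.
From B# to F#: 6 semitones over a fifth = diminished.

diminished 5th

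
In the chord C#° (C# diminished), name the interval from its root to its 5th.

C#°: C#, E, G.
The root is C# and the 5th is G.
C# up to G is 6 semitones, a half step narrower than a perfect fifth, so the interval is diminished.

diminished fifth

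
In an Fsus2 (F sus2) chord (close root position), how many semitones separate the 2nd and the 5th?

5

The chord tones of Fsus2 are F–G–C.
G to C is a perfect fourth: 5 semitones.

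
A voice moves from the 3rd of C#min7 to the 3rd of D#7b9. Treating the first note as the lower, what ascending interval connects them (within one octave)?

augmented second

The 3rd of C#min7 is E; the 3rd of D#7b9 is F##.
From E to F##: 3 semitones over a second = augmented.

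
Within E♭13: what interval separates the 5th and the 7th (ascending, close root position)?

E♭ dominant thirteenth: E♭, G, B♭, D♭, F, C.
That puts B♭ below D♭.
B♭ up to D♭ is 3 semitones, a half step narrower than a major third, so the interval is minor.

m3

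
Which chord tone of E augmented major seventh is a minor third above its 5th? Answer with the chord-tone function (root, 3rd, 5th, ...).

7th

The chord tones of Emaj7#5 are E–G#–B#–D#.
The 5th is B#. A minor third above B# is D#.
D# is the chord's 7th.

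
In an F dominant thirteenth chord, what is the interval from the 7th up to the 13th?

F dominant thirteenth: F, A, C, Eb, G, D.
7th = Eb; 13th = D.
Counting 7 letters and 11 half steps from Eb gives a major seventh.

M7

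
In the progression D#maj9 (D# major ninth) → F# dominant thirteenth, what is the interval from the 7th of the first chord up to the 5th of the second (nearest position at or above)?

diminished octave

The 7th of D#maj9 (D# major ninth) is C##; the 5th of F# dominant thirteenth is C#.
C## up to C# is 11 semitones, a half step narrower than a perfect octave, so the interval is diminished.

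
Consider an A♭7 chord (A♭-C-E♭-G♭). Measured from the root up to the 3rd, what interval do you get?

major third

Root = A♭; 3rd = C.
Counting 3 letters and 4 half steps from A♭ gives a major third.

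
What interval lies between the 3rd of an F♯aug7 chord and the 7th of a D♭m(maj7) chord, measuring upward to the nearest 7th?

d3

The 3rd of F♯aug7 is A♯; the 7th of D♭m(maj7) is C.
A♯ up to C is 2 semitones, a whole step narrower than a major third, so the interval is diminished.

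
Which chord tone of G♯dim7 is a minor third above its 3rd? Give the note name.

D

G♯ diminished seventh: G♯, B, D, F.
The 3rd is B. A minor third above B is D.
D is the chord's 5th.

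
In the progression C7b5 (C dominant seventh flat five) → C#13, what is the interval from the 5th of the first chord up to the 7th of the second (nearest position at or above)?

The 5th of C7b5 (C dominant seventh flat five) is Gb; the 7th of C#13 is B.
Gb up to B is 5 semitones, a half step wider than a major third, so the interval is augmented.

A3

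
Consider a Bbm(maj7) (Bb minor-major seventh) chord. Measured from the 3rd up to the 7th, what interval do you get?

The chord tones of BbmM7 are Bb-Db-F-A.
The 3rd is Db and the 7th is A.
From Db to A: 8 semitones over a fifth = augmented.

augmented 5th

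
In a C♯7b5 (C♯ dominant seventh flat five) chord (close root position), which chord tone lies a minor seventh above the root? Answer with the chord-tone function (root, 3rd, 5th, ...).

The chord tones of C♯7b5 are C♯, E♯, G, B.
The root is C♯. A minor seventh above C♯ is B.
B is the chord's 7th.

7th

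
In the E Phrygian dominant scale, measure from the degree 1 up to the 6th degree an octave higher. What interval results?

The scale runs E F G♯ A B C D.
Degree 1 = E; degree 6 (up an octave) = C.
E up to C is 20 semitones, a half step narrower than a major thirteenth, so the interval is minor.

minor thirteenth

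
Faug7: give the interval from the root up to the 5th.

augmented fifth

Faug7: F, A, C#, Eb.
Root = F; 5th = C#.
F up to C# is 8 semitones, a half step wider than a perfect fifth, so the interval is augmented.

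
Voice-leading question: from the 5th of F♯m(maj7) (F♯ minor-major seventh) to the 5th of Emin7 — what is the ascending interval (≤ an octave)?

The 5th of F♯m(maj7) (F♯ minor-major seventh) is C♯; the 5th of Emin7 is B.
7 letter names make it a seventh; at 10 semitones (a half step narrower than major) the quality is minor.

m7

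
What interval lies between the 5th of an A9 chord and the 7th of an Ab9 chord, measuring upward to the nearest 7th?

The 5th of A9 is E; the 7th of Ab9 is Gb.
From E to Gb: 2 semitones over a third = diminished.

diminished third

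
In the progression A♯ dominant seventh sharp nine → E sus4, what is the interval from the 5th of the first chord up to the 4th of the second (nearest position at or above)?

diminished fourth

A♯ dominant seventh sharp nine has E♯ as its 5th, and E sus4 has A as its 4th.
E♯ up to A is 4 semitones, a half step narrower than a perfect fourth, so the interval is diminished.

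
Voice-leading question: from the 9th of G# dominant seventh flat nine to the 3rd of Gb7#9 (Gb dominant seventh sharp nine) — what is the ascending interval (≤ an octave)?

The 9th of G# dominant seventh flat nine is A; the 3rd of Gb7#9 (Gb dominant seventh sharp nine) is Bb.
From A to Bb: 1 semitone over a second = minor.

minor 2nd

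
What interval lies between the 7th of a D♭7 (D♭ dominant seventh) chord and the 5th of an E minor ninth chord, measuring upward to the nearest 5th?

A7

D♭7 (D♭ dominant seventh) has C♭ as its 7th, and E minor ninth has B as its 5th.
From C♭ to B: 12 semitones over a seventh = augmented.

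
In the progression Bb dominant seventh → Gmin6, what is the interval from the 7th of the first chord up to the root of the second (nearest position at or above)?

major seventh

The 7th of Bb dominant seventh is Ab; the root of Gmin6 is G.
From Ab to G is 11 semitones, exactly the major seventh.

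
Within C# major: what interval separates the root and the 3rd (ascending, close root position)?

major 3rd

Spelling the chord: C#, E#, G#.
Root = C#; 3rd = E#.
C# up to E# spans 3 letter names and 4 semitones — a major third.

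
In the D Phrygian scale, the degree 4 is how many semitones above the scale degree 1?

5

The scale is D E♭ F G A B♭ C.
D up to G is a perfect fourth — 5 semitones.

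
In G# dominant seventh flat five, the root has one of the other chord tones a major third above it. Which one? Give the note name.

B#

G#7b5: G#-B#-D-F#.
The root is G#. A major third above G# is B#.
B# is the chord's 3rd.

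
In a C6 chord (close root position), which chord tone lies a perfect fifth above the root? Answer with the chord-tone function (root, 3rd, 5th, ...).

C6: C, E, G, A.
The root is C. A perfect fifth above C is G.
G is the chord's 5th.

5th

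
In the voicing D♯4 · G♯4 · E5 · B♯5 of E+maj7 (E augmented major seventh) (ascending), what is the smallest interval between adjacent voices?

Adjacent intervals: D♯4→G♯4 = perfect fourth; G♯4→E5 = minor sixth; E5→B♯5 = augmented fifth.
The smallest is D♯4 to G♯4, a perfect fourth (5 semitones).

perfect fourth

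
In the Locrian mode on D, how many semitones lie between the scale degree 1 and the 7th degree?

10

The scale is D E♭ F G A♭ B♭ C.
D up to C is a minor seventh — 10 semitones.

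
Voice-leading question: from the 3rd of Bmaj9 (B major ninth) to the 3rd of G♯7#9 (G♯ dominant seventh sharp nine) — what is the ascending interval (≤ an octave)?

Bmaj9 (B major ninth) has D♯ as its 3rd, and G♯7#9 (G♯ dominant seventh sharp nine) has B♯ as its 3rd.
From D♯ to B♯ is 9 semitones, exactly the major sixth.

major sixth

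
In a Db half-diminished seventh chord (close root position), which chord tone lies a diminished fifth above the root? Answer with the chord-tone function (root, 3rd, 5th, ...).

Spelling the chord: Db–Fb–Abb–Cb.
The root is Db. A diminished fifth above Db is Abb.
Abb is the chord's 5th.

5th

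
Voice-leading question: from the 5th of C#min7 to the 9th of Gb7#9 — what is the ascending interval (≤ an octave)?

minor second

C#min7 has G# as its 5th, and Gb7#9 has A as its 9th.
G# up to A is 1 semitone, a half step narrower than a major second, so the interval is minor.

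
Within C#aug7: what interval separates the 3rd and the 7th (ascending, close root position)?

Spelling the chord: C#, E#, G##, B.
The 3rd is E# and the 7th is B.
E# up to B is 6 semitones, a half step narrower than a perfect fifth, so the interval is diminished.

diminished fifth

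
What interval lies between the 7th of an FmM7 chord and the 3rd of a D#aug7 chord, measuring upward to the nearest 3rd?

The 7th of FmM7 is E; the 3rd of D#aug7 is F##.
From E to F##: 3 semitones over a second = augmented.

augmented second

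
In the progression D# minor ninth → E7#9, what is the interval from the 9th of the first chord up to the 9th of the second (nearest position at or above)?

major second

D# minor ninth has E# as its 9th, and E7#9 has F## as its 9th.
Counting 2 letters and 2 half steps from E# gives a major second.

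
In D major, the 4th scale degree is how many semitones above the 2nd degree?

3

The scale is D E F♯ G A B C♯.
E up to G is a minor third — 3 semitones.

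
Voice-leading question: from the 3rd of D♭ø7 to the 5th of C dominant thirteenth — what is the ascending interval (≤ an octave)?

The 3rd of D♭ø7 is F♭; the 5th of C dominant thirteenth is G.
2 letter names make it a second; at 3 semitones (a half step wider than major) the quality is augmented.

augmented 2nd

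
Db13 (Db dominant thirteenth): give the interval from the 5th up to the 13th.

M9

Db13: Db, F, Ab, Cb, Eb, Bb.
That puts Ab below Bb.
From Ab to Bb is 14 semitones, exactly the major ninth.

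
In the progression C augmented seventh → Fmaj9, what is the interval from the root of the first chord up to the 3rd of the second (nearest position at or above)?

major 6th

The root of C augmented seventh is C; the 3rd of Fmaj9 is A.
Counting 6 letters and 9 half steps from C gives a major sixth.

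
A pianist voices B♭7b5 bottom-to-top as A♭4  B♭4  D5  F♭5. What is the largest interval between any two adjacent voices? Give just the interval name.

Adjacent intervals: A♭4→B♭4 = major second; B♭4→D5 = major third; D5→F♭5 = diminished third.
The largest is B♭4 to D5, a major third (4 semitones).

major third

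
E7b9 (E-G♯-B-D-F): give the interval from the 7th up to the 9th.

The 7th is D and the 9th is F.
D up to F is 3 semitones, a half step narrower than a major third, so the interval is minor.

minor third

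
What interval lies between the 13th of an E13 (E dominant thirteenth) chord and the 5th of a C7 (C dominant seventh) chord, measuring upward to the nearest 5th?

diminished fifth

E13 (E dominant thirteenth) has C# as its 13th, and C7 (C dominant seventh) has G as its 5th.
C# up to G is 6 semitones, a half step narrower than a perfect fifth, so the interval is diminished.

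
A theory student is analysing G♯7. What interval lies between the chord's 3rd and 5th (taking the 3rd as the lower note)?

The chord tones of G♯7 are G♯-B♯-D♯-F♯.
That puts B♯ below D♯.
3 letter names make it a third; at 3 semitones (a half step narrower than major) the quality is minor.

minor 3rd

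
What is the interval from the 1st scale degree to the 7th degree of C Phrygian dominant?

The scale runs C D♭ E F G A♭ B♭.
That puts C below B♭.
From C to B♭: 10 semitones over a seventh = minor.

minor seventh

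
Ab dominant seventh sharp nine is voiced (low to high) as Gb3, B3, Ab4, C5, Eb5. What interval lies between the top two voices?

Those voices are C5 and Eb5.
From C to Eb: 3 semitones over a third = minor.

m3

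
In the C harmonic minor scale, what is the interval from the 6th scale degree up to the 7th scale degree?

augmented second

Spelling the C harmonic minor scale: C D Eb F G Ab B.
So we need the interval from Ab up to B.
2 letter names make it a second; at 3 semitones (a half step wider than major) the quality is augmented.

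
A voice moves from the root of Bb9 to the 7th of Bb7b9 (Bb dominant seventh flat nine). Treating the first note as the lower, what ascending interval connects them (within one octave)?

Bb9 has Bb as its root, and Bb7b9 (Bb dominant seventh flat nine) has Ab as its 7th.
7 letter names make it a seventh; at 10 semitones (a half step narrower than major) the quality is minor.

m7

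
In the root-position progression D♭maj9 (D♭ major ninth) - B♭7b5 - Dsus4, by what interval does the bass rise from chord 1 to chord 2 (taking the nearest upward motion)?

The roots are D♭ and B♭.
Counting 6 letters and 9 half steps from D♭ gives a major sixth.

M6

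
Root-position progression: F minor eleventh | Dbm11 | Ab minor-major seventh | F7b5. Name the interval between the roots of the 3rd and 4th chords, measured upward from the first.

The roots are Ab and F.
Ab up to F spans 6 letter names and 9 semitones — a major sixth.

major sixth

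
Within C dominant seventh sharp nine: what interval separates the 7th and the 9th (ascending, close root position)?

A3

C7#9 is spelled C E G Bb D#.
That puts Bb below D#.
3 letter names make it a third; at 5 semitones (a half step wider than major) the quality is augmented.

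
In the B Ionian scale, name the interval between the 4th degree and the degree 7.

B major: B C# D# E F# G# A#.
So we need the interval from E up to A#.
From E to A#: 6 semitones over a fourth = augmented.

augmented fourth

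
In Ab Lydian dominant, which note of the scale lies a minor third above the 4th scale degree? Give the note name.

F

The scale is Ab Bb C D Eb F Gb.
The 4th scale degree is D; a minor third above that is F — scale degree 6.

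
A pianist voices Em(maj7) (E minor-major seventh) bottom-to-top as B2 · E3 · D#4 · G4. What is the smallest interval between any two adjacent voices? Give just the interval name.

diminished 4th

Adjacent intervals: B2→E3 = perfect fourth; E3→D#4 = major seventh; D#4→G4 = diminished fourth.
The smallest is D#4 to G4, a diminished fourth (4 semitones).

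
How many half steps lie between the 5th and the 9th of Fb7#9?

8

The chord tones of Fb dominant seventh sharp nine are Fb, Ab, Cb, Ebb, G.
Cb to G is an augmented fifth: 8 semitones.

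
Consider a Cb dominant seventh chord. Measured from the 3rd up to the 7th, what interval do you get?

diminished fifth

Spelling the chord: Cb–Eb–Gb–Bbb.
The 3rd is Eb and the 7th is Bbb.
Eb up to Bbb is 6 semitones, a half step narrower than a perfect fifth, so the interval is diminished.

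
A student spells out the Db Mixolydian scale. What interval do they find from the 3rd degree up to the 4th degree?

Db mixolydian: Db Eb F Gb Ab Bb Cb.
The 3rd degree is F and the 4th scale degree is Gb.
2 letter names make it a second; at 1 semitone (a half step narrower than major) the quality is minor.

minor second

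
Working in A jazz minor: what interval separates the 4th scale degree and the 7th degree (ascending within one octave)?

augmented fourth

Spelling A jazz minor: A B C D E F# G#.
The 4th scale degree is D and the 7th scale degree is G#.
4 letter names make it a fourth; at 6 semitones (a half step wider than perfect) the quality is augmented.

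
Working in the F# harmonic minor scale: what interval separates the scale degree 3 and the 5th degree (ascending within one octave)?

Spelling the F# harmonic minor scale: F# G# A B C# D E#.
The scale degree 3 is A and the degree 5 is C#.
Counting 3 letters and 4 half steps from A gives a major third.

major third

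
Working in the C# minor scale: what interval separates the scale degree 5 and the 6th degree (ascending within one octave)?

The scale runs C# D# E F# G# A B.
The scale degree 5 is G# and the 6th scale degree is A.
2 letter names make it a second; at 1 semitone (a half step narrower than major) the quality is minor.

minor 2nd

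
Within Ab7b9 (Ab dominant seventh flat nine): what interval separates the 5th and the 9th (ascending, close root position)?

Ab dominant seventh flat nine: Ab-C-Eb-Gb-Bbb.
That puts Eb below Bbb.
Eb up to Bbb is 6 semitones, a half step narrower than a perfect fifth, so the interval is diminished.

diminished 5th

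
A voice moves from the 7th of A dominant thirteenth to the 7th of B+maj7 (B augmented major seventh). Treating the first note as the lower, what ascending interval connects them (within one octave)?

A dominant thirteenth has G as its 7th, and B+maj7 (B augmented major seventh) has A# as its 7th.
From G to A#: 3 semitones over a second = augmented.

augmented second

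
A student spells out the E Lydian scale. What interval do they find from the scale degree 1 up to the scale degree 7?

The scale runs E F# G# A# B C# D#.
That puts E below D#.
E up to D# spans 7 letter names and 11 semitones — a major seventh.

M7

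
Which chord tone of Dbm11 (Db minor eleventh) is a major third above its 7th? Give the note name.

Dbm11 (Db minor eleventh): Db, Fb, Ab, Cb, Eb, Gb.
The 7th is Cb. A major third above Cb is Eb.
Eb is the chord's 9th.

Eb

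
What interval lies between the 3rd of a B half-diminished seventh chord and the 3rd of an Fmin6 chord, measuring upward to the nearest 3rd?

B half-diminished seventh has D as its 3rd, and Fmin6 has A♭ as its 3rd.
5 letter names make it a fifth; at 6 semitones (a half step narrower than perfect) the quality is diminished.

diminished 5th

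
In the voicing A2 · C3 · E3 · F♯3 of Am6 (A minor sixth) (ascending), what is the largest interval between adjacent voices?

M3

Adjacent intervals: A2→C3 = minor third; C3→E3 = major third; E3→F♯3 = major second.
The largest is C3 to E3, a major third (4 semitones).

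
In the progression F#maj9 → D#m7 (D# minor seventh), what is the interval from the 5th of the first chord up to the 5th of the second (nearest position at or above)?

The 5th of F#maj9 is C#; the 5th of D#m7 (D# minor seventh) is A#.
From C# to A# is 9 semitones, exactly the major sixth.

M6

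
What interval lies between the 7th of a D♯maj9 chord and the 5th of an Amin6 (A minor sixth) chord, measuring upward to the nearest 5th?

D♯maj9 has C𝄪 as its 7th, and Amin6 (A minor sixth) has E as its 5th.
3 letter names make it a third; at 2 semitones (a whole step narrower than major) the quality is diminished.

diminished third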